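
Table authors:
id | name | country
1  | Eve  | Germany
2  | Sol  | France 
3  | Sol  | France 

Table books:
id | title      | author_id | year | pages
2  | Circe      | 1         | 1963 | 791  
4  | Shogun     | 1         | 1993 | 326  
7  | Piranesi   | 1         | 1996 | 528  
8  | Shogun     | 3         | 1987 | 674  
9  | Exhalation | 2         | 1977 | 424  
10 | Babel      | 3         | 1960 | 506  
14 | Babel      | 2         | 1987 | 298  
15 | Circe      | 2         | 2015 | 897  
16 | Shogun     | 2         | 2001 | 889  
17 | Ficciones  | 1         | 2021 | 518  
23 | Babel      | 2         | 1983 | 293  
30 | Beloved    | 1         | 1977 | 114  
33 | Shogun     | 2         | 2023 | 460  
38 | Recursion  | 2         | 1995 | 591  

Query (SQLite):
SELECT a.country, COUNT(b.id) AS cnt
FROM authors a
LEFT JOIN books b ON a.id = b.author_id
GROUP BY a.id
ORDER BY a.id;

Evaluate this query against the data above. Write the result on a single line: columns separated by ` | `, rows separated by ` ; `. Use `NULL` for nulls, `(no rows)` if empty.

LEFT JOIN keeps every authors row; unmatched ones get NULL for books columns.
Group by authors.id and compute COUNT(b.id). COUNT(col) of an all-NULL group is 0.
  1: ids {2, 4, 7, 17, 30} → COUNT(b.id)=5
  2: ids {9, 14, 15, 16, 23, 33, 38} → COUNT(b.id)=7
  3: ids {8, 10} → COUNT(b.id)=2

Germany | 5 ; France | 7 ; France | 2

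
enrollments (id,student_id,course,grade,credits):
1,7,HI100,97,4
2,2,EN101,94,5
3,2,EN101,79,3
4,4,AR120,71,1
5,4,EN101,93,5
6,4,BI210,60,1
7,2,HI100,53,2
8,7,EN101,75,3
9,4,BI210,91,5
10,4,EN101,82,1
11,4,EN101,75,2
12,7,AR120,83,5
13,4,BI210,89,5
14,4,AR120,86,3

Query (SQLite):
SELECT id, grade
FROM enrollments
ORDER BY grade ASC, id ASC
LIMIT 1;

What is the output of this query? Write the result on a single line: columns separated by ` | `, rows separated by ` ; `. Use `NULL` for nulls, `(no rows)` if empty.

7 | 53

Sort by grade asc, tiebreak id asc: (53, id=7), (60, id=6), (71, id=4), (75, id=8) …. Take first 1.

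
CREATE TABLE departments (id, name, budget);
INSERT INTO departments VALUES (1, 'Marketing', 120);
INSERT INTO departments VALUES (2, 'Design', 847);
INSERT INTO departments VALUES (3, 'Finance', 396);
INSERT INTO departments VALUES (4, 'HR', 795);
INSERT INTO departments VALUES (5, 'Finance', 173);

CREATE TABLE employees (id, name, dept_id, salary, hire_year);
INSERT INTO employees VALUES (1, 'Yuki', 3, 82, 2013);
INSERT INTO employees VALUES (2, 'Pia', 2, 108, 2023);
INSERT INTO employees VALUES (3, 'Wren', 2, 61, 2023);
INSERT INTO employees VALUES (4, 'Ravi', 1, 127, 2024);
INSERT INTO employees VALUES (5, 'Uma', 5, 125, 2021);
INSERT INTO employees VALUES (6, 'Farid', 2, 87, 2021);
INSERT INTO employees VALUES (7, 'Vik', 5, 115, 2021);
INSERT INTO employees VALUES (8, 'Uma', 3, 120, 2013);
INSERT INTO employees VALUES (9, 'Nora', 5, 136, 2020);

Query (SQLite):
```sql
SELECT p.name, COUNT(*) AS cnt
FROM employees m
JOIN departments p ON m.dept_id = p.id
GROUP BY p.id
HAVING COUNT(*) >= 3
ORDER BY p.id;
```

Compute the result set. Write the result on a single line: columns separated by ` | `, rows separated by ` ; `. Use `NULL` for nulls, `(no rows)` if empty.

Join each employees row to its departments via dept_id.
Group joined rows by departments.id; compute COUNT(*) per group.
HAVING: keep groups with count ≥ 3.
  1: ids {4} → COUNT(*)=1
  2: ids {2, 3, 6} → COUNT(*)=3
  3: ids {1, 8} → COUNT(*)=2
  5: ids {5, 7, 9} → COUNT(*)=3

Design | 3 ; Finance | 3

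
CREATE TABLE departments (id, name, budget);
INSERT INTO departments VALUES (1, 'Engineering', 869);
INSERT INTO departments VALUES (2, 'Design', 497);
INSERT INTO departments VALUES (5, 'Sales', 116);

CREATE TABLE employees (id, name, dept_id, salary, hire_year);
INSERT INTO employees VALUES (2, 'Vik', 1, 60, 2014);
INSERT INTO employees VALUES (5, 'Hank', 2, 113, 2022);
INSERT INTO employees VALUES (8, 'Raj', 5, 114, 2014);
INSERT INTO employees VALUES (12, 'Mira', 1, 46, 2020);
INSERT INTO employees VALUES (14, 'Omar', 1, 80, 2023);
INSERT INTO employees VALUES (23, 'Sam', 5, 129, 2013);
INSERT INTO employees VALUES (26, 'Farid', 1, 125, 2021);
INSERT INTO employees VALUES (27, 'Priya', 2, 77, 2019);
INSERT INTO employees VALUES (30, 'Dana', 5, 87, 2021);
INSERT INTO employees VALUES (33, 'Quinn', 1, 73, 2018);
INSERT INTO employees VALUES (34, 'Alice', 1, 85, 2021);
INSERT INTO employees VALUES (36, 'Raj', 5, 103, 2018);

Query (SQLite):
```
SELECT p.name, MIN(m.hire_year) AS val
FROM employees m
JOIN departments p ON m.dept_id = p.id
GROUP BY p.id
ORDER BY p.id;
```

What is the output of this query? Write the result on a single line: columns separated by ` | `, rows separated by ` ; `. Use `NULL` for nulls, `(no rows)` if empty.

Engineering | 2014 ; Design | 2019 ; Sales | 2013

Join each employees row to its departments via dept_id.
Group joined rows by departments.id; compute MIN(m.hire_year) per group.
  1: ids {2, 12, 14, 26, 33, 34} → MIN(m.hire_year)=2014
  2: ids {5, 27} → MIN(m.hire_year)=2019
  5: ids {8, 23, 30, 36} → MIN(m.hire_year)=2013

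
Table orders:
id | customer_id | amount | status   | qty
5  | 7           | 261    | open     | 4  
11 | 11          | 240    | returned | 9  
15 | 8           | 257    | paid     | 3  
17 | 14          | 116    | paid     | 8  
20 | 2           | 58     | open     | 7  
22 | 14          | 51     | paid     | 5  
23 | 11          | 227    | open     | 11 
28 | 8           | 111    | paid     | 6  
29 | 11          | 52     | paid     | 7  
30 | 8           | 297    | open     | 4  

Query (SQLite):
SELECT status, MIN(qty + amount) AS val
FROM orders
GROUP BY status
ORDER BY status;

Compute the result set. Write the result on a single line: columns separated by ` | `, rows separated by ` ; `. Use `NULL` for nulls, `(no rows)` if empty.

open | 65 ; paid | 56 ; returned | 249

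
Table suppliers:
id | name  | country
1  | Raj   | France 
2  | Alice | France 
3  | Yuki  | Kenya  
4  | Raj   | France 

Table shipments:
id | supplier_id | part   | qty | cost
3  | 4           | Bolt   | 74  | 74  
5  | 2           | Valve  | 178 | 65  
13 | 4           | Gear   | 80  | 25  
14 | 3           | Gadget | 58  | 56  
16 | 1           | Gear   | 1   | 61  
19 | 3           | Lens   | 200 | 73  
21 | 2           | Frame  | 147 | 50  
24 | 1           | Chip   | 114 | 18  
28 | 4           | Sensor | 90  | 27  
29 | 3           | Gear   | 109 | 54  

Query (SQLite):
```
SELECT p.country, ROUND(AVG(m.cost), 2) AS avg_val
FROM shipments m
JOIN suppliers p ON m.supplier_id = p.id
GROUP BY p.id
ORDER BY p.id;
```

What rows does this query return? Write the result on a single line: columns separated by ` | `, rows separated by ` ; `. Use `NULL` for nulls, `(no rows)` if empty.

France | 39.5 ; France | 57.5 ; Kenya | 61 ; France | 42

Join each shipments row to its suppliers via supplier_id.
Group joined rows by suppliers.id; compute ROUND(AVG(m.cost), 2) per group.
  1: ids {16, 24} → ROUND(AVG(m.cost), 2)=39.5
  2: ids {5, 21} → ROUND(AVG(m.cost), 2)=57.5
  3: ids {14, 19, 29} → ROUND(AVG(m.cost), 2)=61
  4: ids {3, 13, 28} → ROUND(AVG(m.cost), 2)=42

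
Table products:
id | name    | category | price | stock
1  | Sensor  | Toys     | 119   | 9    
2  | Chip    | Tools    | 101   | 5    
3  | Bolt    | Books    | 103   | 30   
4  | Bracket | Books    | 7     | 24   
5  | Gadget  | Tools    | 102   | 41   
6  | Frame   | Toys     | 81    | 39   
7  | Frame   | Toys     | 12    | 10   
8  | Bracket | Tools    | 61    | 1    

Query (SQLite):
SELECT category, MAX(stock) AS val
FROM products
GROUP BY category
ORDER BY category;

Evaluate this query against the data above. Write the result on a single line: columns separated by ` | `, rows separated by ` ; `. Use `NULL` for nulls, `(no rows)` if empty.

Books | 30 ; Tools | 41 ; Toys | 39

Partition products by category; compute MAX(stock) within each group.
  Books: ids {3, 4} → MAX(stock)=30
  Tools: ids {2, 5, 8} → MAX(stock)=41
  Toys: ids {1, 6, 7} → MAX(stock)=39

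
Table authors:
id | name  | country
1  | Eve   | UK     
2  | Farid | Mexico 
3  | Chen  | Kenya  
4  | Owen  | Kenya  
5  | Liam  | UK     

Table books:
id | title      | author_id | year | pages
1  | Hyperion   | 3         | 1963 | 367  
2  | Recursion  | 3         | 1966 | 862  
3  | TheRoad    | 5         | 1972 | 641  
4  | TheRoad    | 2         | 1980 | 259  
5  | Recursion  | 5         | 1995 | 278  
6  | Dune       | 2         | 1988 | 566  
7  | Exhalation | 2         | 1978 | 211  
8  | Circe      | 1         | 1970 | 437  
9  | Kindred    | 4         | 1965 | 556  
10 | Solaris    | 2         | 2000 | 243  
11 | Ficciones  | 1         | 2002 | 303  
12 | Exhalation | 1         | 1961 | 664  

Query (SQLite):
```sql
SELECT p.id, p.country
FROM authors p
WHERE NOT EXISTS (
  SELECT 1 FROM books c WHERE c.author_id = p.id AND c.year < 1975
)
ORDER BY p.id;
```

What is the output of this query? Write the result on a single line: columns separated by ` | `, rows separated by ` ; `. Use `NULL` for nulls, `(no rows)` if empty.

For each authors row, check whether any books with matching author_id has year < 1975.
Keep rows where that is false.

2 | Mexico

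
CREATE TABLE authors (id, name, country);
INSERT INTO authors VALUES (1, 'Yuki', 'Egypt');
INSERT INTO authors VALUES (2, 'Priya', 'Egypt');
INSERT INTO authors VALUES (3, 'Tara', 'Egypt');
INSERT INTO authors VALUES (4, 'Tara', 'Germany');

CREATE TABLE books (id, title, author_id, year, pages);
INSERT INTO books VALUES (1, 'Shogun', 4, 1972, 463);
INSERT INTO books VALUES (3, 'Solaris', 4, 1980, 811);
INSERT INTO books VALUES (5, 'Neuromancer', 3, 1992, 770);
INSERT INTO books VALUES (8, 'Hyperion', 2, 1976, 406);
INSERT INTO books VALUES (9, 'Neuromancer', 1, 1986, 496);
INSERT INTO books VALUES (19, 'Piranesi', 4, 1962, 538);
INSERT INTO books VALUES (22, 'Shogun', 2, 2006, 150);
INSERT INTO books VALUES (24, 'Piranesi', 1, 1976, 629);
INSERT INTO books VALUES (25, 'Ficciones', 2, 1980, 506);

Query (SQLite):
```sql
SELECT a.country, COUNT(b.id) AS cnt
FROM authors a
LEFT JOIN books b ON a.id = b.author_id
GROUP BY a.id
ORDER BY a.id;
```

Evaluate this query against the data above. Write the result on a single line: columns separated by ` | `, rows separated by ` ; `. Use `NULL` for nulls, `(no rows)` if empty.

Egypt | 2 ; Egypt | 3 ; Egypt | 1 ; Germany | 3

LEFT JOIN keeps every authors row; unmatched ones get NULL for books columns.
Group by authors.id and compute COUNT(b.id). COUNT(col) of an all-NULL group is 0.
  1: ids {9, 24} → COUNT(b.id)=2
  2: ids {8, 22, 25} → COUNT(b.id)=3
  3: ids {5} → COUNT(b.id)=1
  4: ids {1, 3, 19} → COUNT(b.id)=3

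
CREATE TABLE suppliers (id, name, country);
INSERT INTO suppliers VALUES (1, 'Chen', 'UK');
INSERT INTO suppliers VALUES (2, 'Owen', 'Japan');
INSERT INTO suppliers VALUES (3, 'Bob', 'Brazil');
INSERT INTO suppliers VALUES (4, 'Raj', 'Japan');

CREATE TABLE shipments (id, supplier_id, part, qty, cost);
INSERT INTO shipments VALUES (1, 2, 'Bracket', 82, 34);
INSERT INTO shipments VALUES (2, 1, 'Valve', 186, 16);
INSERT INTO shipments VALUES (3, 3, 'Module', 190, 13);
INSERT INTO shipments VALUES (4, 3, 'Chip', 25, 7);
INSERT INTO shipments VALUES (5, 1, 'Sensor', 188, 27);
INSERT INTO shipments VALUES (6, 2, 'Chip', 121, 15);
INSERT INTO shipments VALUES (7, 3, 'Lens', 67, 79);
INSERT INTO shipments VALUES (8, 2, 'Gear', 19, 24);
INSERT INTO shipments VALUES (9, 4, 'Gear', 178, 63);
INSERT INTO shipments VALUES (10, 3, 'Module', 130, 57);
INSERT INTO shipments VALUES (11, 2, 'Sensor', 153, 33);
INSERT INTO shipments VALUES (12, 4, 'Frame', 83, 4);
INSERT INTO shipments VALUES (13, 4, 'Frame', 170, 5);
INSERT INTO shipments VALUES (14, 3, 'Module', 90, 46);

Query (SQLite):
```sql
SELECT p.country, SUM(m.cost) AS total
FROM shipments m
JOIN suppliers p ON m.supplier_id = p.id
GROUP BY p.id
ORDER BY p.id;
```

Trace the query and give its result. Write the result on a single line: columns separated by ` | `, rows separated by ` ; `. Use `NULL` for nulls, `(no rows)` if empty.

Join each shipments row to its suppliers via supplier_id.
Group joined rows by suppliers.id; compute SUM(m.cost) per group.
  1: ids {2, 5} → SUM(m.cost)=43
  2: ids {1, 6, 8, 11} → SUM(m.cost)=106
  3: ids {3, 4, 7, 10, 14} → SUM(m.cost)=202
  4: ids {9, 12, 13} → SUM(m.cost)=72

UK | 43 ; Japan | 106 ; Brazil | 202 ; Japan | 72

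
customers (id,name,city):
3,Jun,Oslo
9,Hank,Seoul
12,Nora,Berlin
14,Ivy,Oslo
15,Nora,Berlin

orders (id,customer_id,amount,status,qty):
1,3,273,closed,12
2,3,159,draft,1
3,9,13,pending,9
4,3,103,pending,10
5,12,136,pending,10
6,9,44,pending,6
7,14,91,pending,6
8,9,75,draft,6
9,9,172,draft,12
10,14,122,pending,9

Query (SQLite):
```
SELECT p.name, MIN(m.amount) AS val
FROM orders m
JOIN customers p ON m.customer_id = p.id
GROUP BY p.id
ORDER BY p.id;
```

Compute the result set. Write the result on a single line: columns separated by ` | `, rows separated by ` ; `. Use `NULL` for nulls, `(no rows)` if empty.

Jun | 103 ; Hank | 13 ; Nora | 136 ; Ivy | 91

Join each orders row to its customers via customer_id.
Group joined rows by customers.id; compute MIN(m.amount) per group.
  3: ids {1, 2, 4} → MIN(m.amount)=103
  9: ids {3, 6, 8, 9} → MIN(m.amount)=13
  12: ids {5} → MIN(m.amount)=136
  14: ids {7, 10} → MIN(m.amount)=91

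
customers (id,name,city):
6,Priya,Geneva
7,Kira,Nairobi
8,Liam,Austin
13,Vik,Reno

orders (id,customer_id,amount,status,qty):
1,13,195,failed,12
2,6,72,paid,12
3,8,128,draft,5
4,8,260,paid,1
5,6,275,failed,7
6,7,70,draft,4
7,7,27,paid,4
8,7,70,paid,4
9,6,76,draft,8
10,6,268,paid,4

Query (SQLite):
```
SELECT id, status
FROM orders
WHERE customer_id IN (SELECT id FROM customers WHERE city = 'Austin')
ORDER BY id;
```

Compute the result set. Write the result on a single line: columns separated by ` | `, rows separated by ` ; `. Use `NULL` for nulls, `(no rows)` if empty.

3 | draft ; 4 | paid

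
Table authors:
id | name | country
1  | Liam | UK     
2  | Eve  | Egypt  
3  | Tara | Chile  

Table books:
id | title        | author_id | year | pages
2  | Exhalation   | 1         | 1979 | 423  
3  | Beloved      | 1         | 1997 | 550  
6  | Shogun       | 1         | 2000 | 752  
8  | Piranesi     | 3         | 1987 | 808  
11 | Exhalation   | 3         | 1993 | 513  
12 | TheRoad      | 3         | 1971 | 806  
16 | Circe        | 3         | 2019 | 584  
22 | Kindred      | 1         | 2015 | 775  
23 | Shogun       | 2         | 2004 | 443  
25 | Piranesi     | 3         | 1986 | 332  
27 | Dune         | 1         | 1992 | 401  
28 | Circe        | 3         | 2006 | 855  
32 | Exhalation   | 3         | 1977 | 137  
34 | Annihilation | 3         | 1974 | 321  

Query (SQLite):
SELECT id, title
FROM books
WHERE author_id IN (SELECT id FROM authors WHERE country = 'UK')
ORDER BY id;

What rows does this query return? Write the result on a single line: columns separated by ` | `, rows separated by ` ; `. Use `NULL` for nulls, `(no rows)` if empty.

2 | Exhalation ; 3 | Beloved ; 6 | Shogun ; 22 | Kindred ; 27 | Dune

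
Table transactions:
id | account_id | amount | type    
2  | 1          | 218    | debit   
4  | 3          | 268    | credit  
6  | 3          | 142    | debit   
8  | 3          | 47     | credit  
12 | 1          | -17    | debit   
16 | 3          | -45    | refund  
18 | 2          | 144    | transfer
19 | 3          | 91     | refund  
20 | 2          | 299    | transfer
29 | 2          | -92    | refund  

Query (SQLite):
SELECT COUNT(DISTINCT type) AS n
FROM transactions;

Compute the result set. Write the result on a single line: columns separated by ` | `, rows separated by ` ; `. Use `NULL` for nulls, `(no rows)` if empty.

4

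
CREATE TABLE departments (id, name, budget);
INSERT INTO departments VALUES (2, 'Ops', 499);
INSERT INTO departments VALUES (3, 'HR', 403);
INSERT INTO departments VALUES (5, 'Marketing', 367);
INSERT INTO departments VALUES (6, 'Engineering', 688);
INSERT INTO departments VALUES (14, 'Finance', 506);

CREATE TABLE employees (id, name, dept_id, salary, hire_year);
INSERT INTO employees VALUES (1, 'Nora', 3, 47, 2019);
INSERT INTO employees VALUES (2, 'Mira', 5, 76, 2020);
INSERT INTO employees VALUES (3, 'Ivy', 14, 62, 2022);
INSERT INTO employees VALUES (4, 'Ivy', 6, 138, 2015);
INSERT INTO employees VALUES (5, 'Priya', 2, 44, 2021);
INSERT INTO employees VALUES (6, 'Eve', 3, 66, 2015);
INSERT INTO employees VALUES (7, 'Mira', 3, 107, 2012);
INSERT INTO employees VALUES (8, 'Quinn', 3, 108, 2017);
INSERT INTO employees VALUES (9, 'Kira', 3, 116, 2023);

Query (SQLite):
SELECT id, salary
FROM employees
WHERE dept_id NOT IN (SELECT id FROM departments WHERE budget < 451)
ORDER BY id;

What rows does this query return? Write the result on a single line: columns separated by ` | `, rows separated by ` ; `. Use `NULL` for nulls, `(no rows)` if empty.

Inner query: departments.id where budget < 451.
Outer: keep employees rows whose dept_id is not in that set.
Inner query → {3, 5}

3 | 62 ; 4 | 138 ; 5 | 44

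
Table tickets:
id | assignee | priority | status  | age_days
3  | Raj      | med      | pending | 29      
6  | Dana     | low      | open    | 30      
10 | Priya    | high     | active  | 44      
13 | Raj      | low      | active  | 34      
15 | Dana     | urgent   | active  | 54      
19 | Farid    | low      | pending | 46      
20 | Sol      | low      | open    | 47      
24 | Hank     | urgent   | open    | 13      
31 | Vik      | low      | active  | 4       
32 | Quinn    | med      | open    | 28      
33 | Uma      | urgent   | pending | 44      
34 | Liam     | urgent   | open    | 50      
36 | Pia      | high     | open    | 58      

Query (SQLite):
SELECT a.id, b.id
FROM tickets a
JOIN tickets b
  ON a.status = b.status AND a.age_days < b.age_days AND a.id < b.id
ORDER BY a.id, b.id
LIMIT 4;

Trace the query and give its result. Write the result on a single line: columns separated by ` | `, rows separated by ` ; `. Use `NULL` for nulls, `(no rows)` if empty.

3 | 19 ; 3 | 33 ; 6 | 20 ; 6 | 34

Pairs (a,b) with same status, a.age_days < b.age_days, a.id < b.id.
status groups: active:{10,13,15,31} open:{6,20,24,32,34,36} pending:{3,19,33}
Ordered by (a.id, b.id); first 4.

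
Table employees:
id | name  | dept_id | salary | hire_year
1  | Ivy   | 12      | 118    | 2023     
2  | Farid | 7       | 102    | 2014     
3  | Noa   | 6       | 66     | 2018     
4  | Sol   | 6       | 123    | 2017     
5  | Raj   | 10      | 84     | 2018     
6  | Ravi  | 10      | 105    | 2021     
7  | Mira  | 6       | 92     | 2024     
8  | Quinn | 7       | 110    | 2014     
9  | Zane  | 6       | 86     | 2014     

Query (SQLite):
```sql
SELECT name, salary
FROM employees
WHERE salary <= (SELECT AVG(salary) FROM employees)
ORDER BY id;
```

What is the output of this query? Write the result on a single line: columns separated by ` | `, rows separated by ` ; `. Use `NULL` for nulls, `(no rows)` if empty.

Scalar subquery: AVG(salary) over all employees rows = 98.444444 (≈; comparison uses full precision).
Keep rows where salary <= that value.

Noa | 66 ; Raj | 84 ; Mira | 92 ; Zane | 86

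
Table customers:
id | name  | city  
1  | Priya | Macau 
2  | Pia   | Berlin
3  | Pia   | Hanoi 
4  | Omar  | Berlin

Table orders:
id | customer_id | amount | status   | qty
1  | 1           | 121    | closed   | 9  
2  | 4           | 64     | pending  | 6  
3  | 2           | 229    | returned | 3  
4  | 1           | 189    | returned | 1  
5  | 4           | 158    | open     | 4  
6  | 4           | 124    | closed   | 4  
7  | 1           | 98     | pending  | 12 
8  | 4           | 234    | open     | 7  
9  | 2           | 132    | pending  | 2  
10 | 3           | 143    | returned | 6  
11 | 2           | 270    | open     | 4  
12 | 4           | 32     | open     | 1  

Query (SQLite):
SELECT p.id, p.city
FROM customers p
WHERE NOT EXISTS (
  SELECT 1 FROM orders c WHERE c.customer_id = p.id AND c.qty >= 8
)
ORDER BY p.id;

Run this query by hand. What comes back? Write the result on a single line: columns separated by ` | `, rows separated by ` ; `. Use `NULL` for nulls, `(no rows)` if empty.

2 | Berlin ; 3 | Hanoi ; 4 | Berlin

For each customers row, check whether any orders with matching customer_id has qty >= 8.
Keep rows where that is false.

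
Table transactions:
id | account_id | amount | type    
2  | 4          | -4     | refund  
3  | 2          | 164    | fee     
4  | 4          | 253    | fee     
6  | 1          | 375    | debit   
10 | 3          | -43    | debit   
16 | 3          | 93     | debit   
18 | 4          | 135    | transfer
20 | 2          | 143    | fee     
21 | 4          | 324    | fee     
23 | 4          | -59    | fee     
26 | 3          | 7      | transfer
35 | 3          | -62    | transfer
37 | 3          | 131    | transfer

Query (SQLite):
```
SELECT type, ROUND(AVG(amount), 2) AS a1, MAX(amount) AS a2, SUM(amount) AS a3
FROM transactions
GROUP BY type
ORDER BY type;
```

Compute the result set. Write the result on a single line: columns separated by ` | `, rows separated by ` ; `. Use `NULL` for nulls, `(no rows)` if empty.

Group transactions by type.
Per group compute: ROUND(AVG(amount), 2), MAX(amount), SUM(amount).
  debit: ids {6, 10, 16} → ROUND(AVG(amount), 2)=141.67, MAX(amount)=375, SUM(amount)=425
  fee: ids {3, 4, 20, 21, 23} → ROUND(AVG(amount), 2)=165, MAX(amount)=324, SUM(amount)=825
  refund: ids {2} → ROUND(AVG(amount), 2)=-4, MAX(amount)=-4, SUM(amount)=-4
  transfer: ids {18, 26, 35, 37} → ROUND(AVG(amount), 2)=52.75, MAX(amount)=135, SUM(amount)=211

debit | 141.67 | 375 | 425 ; fee | 165 | 324 | 825 ; refund | -4 | -4 | -4 ; transfer | 52.75 | 135 | 211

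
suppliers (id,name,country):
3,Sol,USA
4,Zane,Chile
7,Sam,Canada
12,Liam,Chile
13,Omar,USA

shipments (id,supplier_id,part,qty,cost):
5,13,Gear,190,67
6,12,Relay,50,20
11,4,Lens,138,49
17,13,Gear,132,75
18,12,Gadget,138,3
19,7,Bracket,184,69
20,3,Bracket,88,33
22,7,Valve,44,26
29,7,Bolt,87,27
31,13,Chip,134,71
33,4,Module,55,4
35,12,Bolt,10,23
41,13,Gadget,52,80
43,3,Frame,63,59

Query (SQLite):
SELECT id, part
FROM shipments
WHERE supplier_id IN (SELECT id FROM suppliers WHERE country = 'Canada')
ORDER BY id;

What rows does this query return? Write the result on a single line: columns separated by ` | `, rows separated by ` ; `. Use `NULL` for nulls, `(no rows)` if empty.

Inner query: suppliers.id where country = 'Canada'.
Outer: keep shipments rows whose supplier_id is in that set.
Inner query → {7}

19 | Bracket ; 22 | Valve ; 29 | Bolt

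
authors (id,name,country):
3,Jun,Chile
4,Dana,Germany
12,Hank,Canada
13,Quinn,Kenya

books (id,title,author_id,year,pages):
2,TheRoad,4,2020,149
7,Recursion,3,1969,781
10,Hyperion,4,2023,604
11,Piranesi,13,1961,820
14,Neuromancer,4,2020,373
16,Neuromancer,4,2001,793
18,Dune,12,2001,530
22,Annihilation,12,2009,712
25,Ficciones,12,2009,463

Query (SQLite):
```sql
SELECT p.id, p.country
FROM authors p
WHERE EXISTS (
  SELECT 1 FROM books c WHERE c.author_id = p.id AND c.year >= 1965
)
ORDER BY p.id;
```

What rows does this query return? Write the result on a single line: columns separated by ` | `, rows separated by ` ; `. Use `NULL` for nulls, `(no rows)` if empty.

3 | Chile ; 4 | Germany ; 12 | Canada

For each authors row, check whether any books with matching author_id has year >= 1965.
Keep rows where that is true.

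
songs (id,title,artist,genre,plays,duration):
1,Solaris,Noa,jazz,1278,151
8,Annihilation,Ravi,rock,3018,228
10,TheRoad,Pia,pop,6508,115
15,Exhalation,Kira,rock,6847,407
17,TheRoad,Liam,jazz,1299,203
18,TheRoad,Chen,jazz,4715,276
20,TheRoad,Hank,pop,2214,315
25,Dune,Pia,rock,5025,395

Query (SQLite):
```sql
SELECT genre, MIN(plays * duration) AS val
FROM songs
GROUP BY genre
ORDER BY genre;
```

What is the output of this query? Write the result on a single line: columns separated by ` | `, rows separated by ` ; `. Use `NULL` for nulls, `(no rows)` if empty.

For each row compute plays * duration.
Group by genre; take MIN of the expression per group.
  jazz: ids {1, 17, 18} → MIN(plays * duration)=192978
  pop: ids {10, 20} → MIN(plays * duration)=697410
  rock: ids {8, 15, 25} → MIN(plays * duration)=688104

jazz | 192978 ; pop | 697410 ; rock | 688104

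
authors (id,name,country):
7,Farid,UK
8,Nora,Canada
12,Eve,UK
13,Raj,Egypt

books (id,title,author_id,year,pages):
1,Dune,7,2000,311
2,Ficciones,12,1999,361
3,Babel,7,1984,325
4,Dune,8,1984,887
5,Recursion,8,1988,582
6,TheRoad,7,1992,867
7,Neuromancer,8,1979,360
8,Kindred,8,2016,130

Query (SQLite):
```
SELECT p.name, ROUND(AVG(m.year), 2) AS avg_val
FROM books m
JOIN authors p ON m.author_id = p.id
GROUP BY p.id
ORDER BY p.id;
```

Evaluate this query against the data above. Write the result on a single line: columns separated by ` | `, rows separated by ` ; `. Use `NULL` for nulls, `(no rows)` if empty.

Farid | 1992 ; Nora | 1991.75 ; Eve | 1999

Join each books row to its authors via author_id.
Group joined rows by authors.id; compute ROUND(AVG(m.year), 2) per group.
  7: ids {1, 3, 6} → ROUND(AVG(m.year), 2)=1992
  8: ids {4, 5, 7, 8} → ROUND(AVG(m.year), 2)=1991.75
  12: ids {2} → ROUND(AVG(m.year), 2)=1999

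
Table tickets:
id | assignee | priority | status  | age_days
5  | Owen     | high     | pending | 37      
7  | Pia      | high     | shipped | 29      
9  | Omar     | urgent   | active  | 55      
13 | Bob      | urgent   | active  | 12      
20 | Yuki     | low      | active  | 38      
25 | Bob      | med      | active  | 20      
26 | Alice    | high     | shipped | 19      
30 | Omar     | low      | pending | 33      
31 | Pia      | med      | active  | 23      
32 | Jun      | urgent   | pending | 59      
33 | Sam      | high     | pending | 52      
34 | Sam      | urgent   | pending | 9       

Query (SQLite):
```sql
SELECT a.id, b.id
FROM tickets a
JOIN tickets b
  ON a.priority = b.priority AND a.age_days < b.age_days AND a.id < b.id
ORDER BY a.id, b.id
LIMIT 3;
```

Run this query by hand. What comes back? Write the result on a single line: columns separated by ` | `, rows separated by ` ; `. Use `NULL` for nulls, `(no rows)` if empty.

5 | 33 ; 7 | 33 ; 9 | 32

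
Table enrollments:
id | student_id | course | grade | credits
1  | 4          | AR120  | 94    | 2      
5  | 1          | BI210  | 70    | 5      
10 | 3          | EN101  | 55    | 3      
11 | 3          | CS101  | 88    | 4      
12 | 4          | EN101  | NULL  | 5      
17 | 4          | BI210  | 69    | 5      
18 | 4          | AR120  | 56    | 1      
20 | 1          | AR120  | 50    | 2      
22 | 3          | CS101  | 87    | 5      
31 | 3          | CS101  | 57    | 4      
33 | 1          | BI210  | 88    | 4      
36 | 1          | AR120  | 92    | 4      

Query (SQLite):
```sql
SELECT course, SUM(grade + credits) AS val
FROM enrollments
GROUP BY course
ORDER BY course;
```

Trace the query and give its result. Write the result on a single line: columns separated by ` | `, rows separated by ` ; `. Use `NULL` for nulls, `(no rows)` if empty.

For each row compute grade + credits.
Group by course; take SUM of the expression per group.
  AR120: ids {1, 18, 20, 36} → SUM(grade + credits)=301
  BI210: ids {5, 17, 33} → SUM(grade + credits)=241
  CS101: ids {11, 22, 31} → SUM(grade + credits)=245
  EN101: ids {10, 12} → SUM(grade + credits)=58

AR120 | 301 ; BI210 | 241 ; CS101 | 245 ; EN101 | 58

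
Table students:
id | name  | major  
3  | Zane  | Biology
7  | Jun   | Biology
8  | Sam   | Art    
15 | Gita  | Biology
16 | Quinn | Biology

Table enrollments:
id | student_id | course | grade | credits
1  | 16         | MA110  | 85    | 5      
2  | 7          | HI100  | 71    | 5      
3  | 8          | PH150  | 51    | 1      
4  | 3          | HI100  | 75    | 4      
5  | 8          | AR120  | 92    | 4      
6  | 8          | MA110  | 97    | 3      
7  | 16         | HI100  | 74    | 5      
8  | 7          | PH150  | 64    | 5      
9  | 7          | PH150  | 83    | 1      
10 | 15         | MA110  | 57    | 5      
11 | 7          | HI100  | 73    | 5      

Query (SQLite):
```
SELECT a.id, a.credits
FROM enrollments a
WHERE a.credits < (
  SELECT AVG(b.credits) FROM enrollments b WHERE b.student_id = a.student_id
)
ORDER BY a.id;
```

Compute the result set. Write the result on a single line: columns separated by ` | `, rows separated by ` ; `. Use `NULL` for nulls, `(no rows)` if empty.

3 | 1 ; 9 | 1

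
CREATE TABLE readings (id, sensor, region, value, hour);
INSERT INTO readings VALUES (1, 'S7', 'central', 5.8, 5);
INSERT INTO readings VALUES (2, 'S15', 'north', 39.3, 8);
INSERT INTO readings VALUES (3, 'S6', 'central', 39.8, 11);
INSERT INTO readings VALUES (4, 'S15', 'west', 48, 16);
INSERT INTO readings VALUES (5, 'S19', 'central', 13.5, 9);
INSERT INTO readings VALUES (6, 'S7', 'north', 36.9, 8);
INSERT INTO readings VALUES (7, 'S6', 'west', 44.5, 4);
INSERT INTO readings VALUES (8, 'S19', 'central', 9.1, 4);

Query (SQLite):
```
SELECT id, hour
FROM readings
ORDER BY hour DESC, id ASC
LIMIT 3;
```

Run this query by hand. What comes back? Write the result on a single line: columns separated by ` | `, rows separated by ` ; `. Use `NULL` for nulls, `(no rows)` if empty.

4 | 16 ; 3 | 11 ; 5 | 9

Sort by hour desc, tiebreak id asc: (16, id=4), (11, id=3), (9, id=5), (8, id=2), (8, id=6), (5, id=1) …. Take first 3.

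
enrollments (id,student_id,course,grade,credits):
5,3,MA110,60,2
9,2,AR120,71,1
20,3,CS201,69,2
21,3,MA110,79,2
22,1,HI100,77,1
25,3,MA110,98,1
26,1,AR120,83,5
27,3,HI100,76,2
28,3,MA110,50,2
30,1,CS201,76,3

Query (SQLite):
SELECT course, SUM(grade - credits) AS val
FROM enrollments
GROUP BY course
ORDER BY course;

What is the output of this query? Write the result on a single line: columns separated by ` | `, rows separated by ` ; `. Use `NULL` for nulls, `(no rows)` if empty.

For each row compute grade - credits.
Group by course; take SUM of the expression per group.
  AR120: ids {9, 26} → SUM(grade - credits)=148
  CS201: ids {20, 30} → SUM(grade - credits)=140
  HI100: ids {22, 27} → SUM(grade - credits)=150
  MA110: ids {5, 21, 25, 28} → SUM(grade - credits)=280

AR120 | 148 ; CS201 | 140 ; HI100 | 150 ; MA110 | 280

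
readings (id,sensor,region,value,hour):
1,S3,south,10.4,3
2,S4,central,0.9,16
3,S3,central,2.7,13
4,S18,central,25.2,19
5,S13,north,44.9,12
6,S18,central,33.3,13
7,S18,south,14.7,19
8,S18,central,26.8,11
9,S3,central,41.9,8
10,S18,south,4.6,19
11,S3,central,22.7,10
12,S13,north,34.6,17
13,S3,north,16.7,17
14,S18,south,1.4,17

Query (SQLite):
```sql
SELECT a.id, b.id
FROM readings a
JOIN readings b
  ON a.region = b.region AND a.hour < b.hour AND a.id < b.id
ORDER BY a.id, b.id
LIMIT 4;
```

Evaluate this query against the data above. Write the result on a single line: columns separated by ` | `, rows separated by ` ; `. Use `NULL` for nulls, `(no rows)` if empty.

1 | 7 ; 1 | 10 ; 1 | 14 ; 2 | 4

Pairs (a,b) with same region, a.hour < b.hour, a.id < b.id.
region groups: central:{2,3,4,6,8,9,11} north:{5,12,13} south:{1,7,10,14}
Ordered by (a.id, b.id); first 4.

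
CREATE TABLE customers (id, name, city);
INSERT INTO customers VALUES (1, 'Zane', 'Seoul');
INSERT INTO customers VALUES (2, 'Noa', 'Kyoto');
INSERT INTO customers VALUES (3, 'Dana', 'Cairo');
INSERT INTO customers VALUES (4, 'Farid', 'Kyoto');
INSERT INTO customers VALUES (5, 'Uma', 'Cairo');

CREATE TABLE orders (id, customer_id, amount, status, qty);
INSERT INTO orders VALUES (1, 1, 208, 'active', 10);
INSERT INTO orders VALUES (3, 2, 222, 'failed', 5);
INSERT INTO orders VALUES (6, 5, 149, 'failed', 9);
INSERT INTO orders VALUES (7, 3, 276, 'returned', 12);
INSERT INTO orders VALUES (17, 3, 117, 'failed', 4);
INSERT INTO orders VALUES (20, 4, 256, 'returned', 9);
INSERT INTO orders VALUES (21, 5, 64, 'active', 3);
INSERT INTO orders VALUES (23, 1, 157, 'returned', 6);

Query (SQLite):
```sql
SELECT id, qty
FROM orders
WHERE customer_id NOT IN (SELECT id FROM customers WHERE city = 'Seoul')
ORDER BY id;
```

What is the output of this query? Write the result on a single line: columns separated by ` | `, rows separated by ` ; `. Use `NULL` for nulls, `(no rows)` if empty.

3 | 5 ; 6 | 9 ; 7 | 12 ; 17 | 4 ; 20 | 9 ; 21 | 3

Inner query: customers.id where city = 'Seoul'.
Outer: keep orders rows whose customer_id is not in that set.
Inner query → {1}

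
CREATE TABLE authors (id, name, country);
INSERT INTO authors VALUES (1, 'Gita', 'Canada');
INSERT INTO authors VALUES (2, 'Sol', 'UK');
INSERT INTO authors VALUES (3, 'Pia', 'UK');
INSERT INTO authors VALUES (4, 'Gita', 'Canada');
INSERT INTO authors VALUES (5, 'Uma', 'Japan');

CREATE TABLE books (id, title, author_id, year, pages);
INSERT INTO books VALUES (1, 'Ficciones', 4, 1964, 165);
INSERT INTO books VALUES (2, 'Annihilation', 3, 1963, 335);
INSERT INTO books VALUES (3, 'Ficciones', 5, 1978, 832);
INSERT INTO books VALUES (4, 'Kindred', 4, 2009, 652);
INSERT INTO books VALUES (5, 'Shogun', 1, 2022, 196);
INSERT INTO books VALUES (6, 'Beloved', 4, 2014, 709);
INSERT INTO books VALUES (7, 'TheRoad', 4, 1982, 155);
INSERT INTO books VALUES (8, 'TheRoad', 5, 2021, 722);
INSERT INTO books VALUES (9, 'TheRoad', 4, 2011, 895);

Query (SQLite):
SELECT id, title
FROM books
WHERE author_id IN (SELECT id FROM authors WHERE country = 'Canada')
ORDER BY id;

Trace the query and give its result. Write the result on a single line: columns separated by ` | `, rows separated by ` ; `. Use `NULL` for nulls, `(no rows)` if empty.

Inner query: authors.id where country = 'Canada'.
Outer: keep books rows whose author_id is in that set.
Inner query → {1, 4}

1 | Ficciones ; 4 | Kindred ; 5 | Shogun ; 6 | Beloved ; 7 | TheRoad ; 9 | TheRoad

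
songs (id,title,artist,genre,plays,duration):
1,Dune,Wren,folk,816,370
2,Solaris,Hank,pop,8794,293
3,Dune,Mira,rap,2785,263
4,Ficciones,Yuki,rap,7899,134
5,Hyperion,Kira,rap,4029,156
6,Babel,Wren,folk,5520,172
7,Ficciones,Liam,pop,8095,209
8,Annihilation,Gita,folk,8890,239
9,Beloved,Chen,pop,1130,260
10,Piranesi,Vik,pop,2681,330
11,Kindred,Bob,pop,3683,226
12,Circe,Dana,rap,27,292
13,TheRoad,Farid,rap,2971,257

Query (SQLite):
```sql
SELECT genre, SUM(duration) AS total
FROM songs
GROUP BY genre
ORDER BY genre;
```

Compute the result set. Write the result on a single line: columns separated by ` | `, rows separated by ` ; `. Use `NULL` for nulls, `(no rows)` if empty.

Partition songs by genre; compute SUM(duration) within each group.
  folk: ids {1, 6, 8} → SUM(duration)=781
  pop: ids {2, 7, 9, 10, 11} → SUM(duration)=1318
  rap: ids {3, 4, 5, 12, 13} → SUM(duration)=1102

folk | 781 ; pop | 1318 ; rap | 1102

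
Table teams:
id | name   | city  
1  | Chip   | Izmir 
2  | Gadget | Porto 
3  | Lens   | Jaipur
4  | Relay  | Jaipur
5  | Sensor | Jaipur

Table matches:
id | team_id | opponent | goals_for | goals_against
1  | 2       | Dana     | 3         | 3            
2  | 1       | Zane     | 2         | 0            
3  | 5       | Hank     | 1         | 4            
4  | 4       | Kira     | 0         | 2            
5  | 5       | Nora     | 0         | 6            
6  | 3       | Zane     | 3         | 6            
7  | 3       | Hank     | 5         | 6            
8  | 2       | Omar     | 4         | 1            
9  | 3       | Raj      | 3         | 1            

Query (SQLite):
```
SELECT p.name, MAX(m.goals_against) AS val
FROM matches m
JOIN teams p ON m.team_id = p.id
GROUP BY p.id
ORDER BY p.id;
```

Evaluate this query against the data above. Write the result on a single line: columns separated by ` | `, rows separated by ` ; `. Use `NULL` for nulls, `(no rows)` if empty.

Join each matches row to its teams via team_id.
Group joined rows by teams.id; compute MAX(m.goals_against) per group.
  1: ids {2} → MAX(m.goals_against)=0
  2: ids {1, 8} → MAX(m.goals_against)=3
  3: ids {6, 7, 9} → MAX(m.goals_against)=6
  4: ids {4} → MAX(m.goals_against)=2
  5: ids {3, 5} → MAX(m.goals_against)=6

Chip | 0 ; Gadget | 3 ; Lens | 6 ; Relay | 2 ; Sensor | 6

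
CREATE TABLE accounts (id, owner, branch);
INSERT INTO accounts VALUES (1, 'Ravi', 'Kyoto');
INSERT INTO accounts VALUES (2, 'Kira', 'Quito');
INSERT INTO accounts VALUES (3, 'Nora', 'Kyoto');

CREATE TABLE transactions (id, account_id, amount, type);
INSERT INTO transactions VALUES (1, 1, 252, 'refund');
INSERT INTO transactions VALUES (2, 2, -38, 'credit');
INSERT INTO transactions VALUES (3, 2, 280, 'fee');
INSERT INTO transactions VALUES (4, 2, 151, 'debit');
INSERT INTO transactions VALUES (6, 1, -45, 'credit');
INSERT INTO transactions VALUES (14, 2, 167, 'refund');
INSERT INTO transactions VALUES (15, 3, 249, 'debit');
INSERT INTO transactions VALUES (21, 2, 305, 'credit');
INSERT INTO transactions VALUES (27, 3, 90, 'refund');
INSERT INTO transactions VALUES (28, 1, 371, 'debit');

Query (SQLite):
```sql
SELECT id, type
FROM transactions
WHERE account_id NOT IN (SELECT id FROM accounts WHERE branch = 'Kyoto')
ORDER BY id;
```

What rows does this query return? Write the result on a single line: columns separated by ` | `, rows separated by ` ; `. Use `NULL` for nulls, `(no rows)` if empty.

Inner query: accounts.id where branch = 'Kyoto'.
Outer: keep transactions rows whose account_id is not in that set.
Inner query → {1, 3}

2 | credit ; 3 | fee ; 4 | debit ; 14 | refund ; 21 | credit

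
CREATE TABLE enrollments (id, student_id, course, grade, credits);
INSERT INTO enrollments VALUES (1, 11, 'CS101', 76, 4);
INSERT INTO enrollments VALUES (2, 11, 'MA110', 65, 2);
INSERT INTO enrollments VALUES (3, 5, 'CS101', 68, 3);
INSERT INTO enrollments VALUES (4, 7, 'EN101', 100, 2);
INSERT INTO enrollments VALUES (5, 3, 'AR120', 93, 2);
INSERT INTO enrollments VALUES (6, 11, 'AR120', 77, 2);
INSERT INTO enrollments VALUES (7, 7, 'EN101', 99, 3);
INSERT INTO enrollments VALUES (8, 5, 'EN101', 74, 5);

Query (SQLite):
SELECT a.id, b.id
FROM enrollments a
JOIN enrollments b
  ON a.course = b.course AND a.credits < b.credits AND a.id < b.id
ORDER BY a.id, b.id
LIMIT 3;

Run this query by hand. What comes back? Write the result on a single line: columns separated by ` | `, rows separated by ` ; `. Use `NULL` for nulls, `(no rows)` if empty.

4 | 7 ; 4 | 8 ; 7 | 8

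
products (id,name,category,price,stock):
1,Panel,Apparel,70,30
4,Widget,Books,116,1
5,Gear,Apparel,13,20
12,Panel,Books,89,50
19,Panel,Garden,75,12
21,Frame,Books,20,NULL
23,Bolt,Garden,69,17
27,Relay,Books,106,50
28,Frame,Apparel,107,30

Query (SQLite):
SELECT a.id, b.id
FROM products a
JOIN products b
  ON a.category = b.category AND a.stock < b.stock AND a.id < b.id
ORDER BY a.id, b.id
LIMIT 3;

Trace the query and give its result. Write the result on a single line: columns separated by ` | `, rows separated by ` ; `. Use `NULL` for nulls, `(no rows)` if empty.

Pairs (a,b) with same category, a.stock < b.stock, a.id < b.id.
category groups: Apparel:{1,5,28} Books:{4,12,21,27} Garden:{19,23}
Ordered by (a.id, b.id); first 3.

4 | 12 ; 4 | 27 ; 5 | 28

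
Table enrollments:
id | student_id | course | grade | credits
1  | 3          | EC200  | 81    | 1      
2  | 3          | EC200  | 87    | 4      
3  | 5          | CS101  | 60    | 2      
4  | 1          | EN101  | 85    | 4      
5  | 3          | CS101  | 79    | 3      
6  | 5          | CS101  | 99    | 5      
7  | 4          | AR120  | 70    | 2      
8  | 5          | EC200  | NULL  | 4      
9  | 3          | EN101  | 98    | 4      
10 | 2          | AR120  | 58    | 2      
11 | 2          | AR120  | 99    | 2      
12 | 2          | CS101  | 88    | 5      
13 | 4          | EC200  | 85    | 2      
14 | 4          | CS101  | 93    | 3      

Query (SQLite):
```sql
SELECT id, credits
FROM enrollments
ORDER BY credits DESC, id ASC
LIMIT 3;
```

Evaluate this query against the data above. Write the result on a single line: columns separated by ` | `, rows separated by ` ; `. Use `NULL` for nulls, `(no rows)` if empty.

Sort by credits desc, tiebreak id asc: (5, id=6), (5, id=12), (4, id=2), (4, id=4), (4, id=8), (4, id=9) …. Take first 3.

6 | 5 ; 12 | 5 ; 2 | 4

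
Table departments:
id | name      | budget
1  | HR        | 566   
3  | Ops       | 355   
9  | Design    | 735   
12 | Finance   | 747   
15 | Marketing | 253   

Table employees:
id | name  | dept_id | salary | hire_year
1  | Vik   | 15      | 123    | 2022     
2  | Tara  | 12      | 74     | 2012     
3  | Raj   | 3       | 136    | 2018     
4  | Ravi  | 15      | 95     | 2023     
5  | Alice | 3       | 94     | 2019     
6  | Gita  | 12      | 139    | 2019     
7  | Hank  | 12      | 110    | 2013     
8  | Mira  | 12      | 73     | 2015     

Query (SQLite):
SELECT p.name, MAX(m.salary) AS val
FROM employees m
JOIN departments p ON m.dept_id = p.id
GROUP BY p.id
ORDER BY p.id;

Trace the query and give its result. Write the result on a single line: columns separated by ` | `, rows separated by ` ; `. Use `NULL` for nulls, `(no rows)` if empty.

Join each employees row to its departments via dept_id.
Group joined rows by departments.id; compute MAX(m.salary) per group.
  3: ids {3, 5} → MAX(m.salary)=136
  12: ids {2, 6, 7, 8} → MAX(m.salary)=139
  15: ids {1, 4} → MAX(m.salary)=123

Ops | 136 ; Finance | 139 ; Marketing | 123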